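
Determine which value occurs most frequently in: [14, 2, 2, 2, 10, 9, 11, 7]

2

Step 1: Count the frequency of each value:
  2: appears 3 time(s)
  7: appears 1 time(s)
  9: appears 1 time(s)
  10: appears 1 time(s)
  11: appears 1 time(s)
  14: appears 1 time(s)
Step 2: The value 2 appears most frequently (3 times).
Step 3: Mode = 2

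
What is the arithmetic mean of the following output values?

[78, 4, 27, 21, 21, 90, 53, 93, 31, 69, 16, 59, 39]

46.2308

Step 1: Sum all values: 78 + 4 + 27 + 21 + 21 + 90 + 53 + 93 + 31 + 69 + 16 + 59 + 39 = 601
Step 2: Count the number of values: n = 13
Step 3: Mean = sum / n = 601 / 13 = 46.2308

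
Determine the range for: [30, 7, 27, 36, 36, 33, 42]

35

Step 1: Identify the maximum value: max = 42
Step 2: Identify the minimum value: min = 7
Step 3: Range = max - min = 42 - 7 = 35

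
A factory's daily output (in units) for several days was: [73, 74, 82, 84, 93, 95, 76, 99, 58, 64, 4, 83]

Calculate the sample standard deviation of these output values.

25.1039

Step 1: Compute the mean: 73.75
Step 2: Sum of squared deviations from the mean: 6932.25
Step 3: Sample variance = 6932.25 / 11 = 630.2045
Step 4: Standard deviation = sqrt(630.2045) = 25.1039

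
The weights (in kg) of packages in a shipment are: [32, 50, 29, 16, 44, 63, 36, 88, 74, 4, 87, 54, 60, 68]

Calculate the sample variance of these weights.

635.7857

Step 1: Compute the mean: (32 + 50 + 29 + 16 + 44 + 63 + 36 + 88 + 74 + 4 + 87 + 54 + 60 + 68) / 14 = 50.3571
Step 2: Compute squared deviations from the mean:
  (32 - 50.3571)^2 = 336.9847
  (50 - 50.3571)^2 = 0.1276
  (29 - 50.3571)^2 = 456.1276
  (16 - 50.3571)^2 = 1180.4133
  (44 - 50.3571)^2 = 40.4133
  (63 - 50.3571)^2 = 159.8418
  (36 - 50.3571)^2 = 206.1276
  (88 - 50.3571)^2 = 1416.9847
  (74 - 50.3571)^2 = 558.9847
  (4 - 50.3571)^2 = 2148.9847
  (87 - 50.3571)^2 = 1342.699
  (54 - 50.3571)^2 = 13.2704
  (60 - 50.3571)^2 = 92.9847
  (68 - 50.3571)^2 = 311.2704
Step 3: Sum of squared deviations = 8265.2143
Step 4: Sample variance = 8265.2143 / 13 = 635.7857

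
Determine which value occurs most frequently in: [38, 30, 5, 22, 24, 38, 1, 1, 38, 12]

38

Step 1: Count the frequency of each value:
  1: appears 2 time(s)
  5: appears 1 time(s)
  12: appears 1 time(s)
  22: appears 1 time(s)
  24: appears 1 time(s)
  30: appears 1 time(s)
  38: appears 3 time(s)
Step 2: The value 38 appears most frequently (3 times).
Step 3: Mode = 38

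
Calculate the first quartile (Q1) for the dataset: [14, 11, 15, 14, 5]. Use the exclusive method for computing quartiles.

8

Step 1: Sort the data: [5, 11, 14, 14, 15]
Step 2: n = 5
Step 3: Using the exclusive quartile method:
  Q1 = 8
  Q2 (median) = 14
  Q3 = 14.5
  IQR = Q3 - Q1 = 14.5 - 8 = 6.5
Step 4: Q1 = 8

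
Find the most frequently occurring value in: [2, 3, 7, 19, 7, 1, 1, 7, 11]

7

Step 1: Count the frequency of each value:
  1: appears 2 time(s)
  2: appears 1 time(s)
  3: appears 1 time(s)
  7: appears 3 time(s)
  11: appears 1 time(s)
  19: appears 1 time(s)
Step 2: The value 7 appears most frequently (3 times).
Step 3: Mode = 7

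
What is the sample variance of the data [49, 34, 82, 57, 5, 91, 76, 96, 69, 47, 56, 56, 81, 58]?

579.5659

Step 1: Compute the mean: (49 + 34 + 82 + 57 + 5 + 91 + 76 + 96 + 69 + 47 + 56 + 56 + 81 + 58) / 14 = 61.2143
Step 2: Compute squared deviations from the mean:
  (49 - 61.2143)^2 = 149.1888
  (34 - 61.2143)^2 = 740.6173
  (82 - 61.2143)^2 = 432.0459
  (57 - 61.2143)^2 = 17.7602
  (5 - 61.2143)^2 = 3160.0459
  (91 - 61.2143)^2 = 887.1888
  (76 - 61.2143)^2 = 218.6173
  (96 - 61.2143)^2 = 1210.0459
  (69 - 61.2143)^2 = 60.6173
  (47 - 61.2143)^2 = 202.0459
  (56 - 61.2143)^2 = 27.1888
  (56 - 61.2143)^2 = 27.1888
  (81 - 61.2143)^2 = 391.4745
  (58 - 61.2143)^2 = 10.3316
Step 3: Sum of squared deviations = 7534.3571
Step 4: Sample variance = 7534.3571 / 13 = 579.5659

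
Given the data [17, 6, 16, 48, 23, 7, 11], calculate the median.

16

Step 1: Sort the data in ascending order: [6, 7, 11, 16, 17, 23, 48]
Step 2: The number of values is n = 7.
Step 3: Since n is odd, the median is the middle value at position 4: 16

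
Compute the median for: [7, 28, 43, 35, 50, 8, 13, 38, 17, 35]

31.5

Step 1: Sort the data in ascending order: [7, 8, 13, 17, 28, 35, 35, 38, 43, 50]
Step 2: The number of values is n = 10.
Step 3: Since n is even, the median is the average of positions 5 and 6:
  Median = (28 + 35) / 2 = 31.5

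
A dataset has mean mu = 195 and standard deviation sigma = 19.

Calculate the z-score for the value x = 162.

-1.7368

Step 1: Recall the z-score formula: z = (x - mu) / sigma
Step 2: Substitute values: z = (162 - 195) / 19
Step 3: z = -33 / 19 = -1.7368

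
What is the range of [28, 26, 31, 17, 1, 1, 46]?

45

Step 1: Identify the maximum value: max = 46
Step 2: Identify the minimum value: min = 1
Step 3: Range = max - min = 46 - 1 = 45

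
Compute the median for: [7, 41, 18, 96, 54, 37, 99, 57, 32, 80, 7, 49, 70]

49

Step 1: Sort the data in ascending order: [7, 7, 18, 32, 37, 41, 49, 54, 57, 70, 80, 96, 99]
Step 2: The number of values is n = 13.
Step 3: Since n is odd, the median is the middle value at position 7: 49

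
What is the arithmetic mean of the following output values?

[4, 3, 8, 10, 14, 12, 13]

9.1429

Step 1: Sum all values: 4 + 3 + 8 + 10 + 14 + 12 + 13 = 64
Step 2: Count the number of values: n = 7
Step 3: Mean = sum / n = 64 / 7 = 9.1429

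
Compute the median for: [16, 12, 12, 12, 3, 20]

12

Step 1: Sort the data in ascending order: [3, 12, 12, 12, 16, 20]
Step 2: The number of values is n = 6.
Step 3: Since n is even, the median is the average of positions 3 and 4:
  Median = (12 + 12) / 2 = 12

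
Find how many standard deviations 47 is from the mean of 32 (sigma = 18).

0.8333

Step 1: Recall the z-score formula: z = (x - mu) / sigma
Step 2: Substitute values: z = (47 - 32) / 18
Step 3: z = 15 / 18 = 0.8333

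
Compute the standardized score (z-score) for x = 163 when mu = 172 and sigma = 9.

-1

Step 1: Recall the z-score formula: z = (x - mu) / sigma
Step 2: Substitute values: z = (163 - 172) / 9
Step 3: z = -9 / 9 = -1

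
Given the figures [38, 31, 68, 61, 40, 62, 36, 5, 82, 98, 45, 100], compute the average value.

55.5

Step 1: Sum all values: 38 + 31 + 68 + 61 + 40 + 62 + 36 + 5 + 82 + 98 + 45 + 100 = 666
Step 2: Count the number of values: n = 12
Step 3: Mean = sum / n = 666 / 12 = 55.5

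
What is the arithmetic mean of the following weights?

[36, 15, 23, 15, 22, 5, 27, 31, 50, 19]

24.3

Step 1: Sum all values: 36 + 15 + 23 + 15 + 22 + 5 + 27 + 31 + 50 + 19 = 243
Step 2: Count the number of values: n = 10
Step 3: Mean = sum / n = 243 / 10 = 24.3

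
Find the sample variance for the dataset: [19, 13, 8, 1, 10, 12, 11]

29.619

Step 1: Compute the mean: (19 + 13 + 8 + 1 + 10 + 12 + 11) / 7 = 10.5714
Step 2: Compute squared deviations from the mean:
  (19 - 10.5714)^2 = 71.0408
  (13 - 10.5714)^2 = 5.898
  (8 - 10.5714)^2 = 6.6122
  (1 - 10.5714)^2 = 91.6122
  (10 - 10.5714)^2 = 0.3265
  (12 - 10.5714)^2 = 2.0408
  (11 - 10.5714)^2 = 0.1837
Step 3: Sum of squared deviations = 177.7143
Step 4: Sample variance = 177.7143 / 6 = 29.619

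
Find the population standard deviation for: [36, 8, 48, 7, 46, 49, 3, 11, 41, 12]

18.3655

Step 1: Compute the mean: 26.1
Step 2: Sum of squared deviations from the mean: 3372.9
Step 3: Population variance = 3372.9 / 10 = 337.29
Step 4: Standard deviation = sqrt(337.29) = 18.3655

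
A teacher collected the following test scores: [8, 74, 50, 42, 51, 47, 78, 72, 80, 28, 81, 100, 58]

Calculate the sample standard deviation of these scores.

25.0028

Step 1: Compute the mean: 59.1538
Step 2: Sum of squared deviations from the mean: 7501.6923
Step 3: Sample variance = 7501.6923 / 12 = 625.141
Step 4: Standard deviation = sqrt(625.141) = 25.0028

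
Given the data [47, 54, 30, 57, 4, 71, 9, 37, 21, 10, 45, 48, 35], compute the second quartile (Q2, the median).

37

Step 1: Sort the data: [4, 9, 10, 21, 30, 35, 37, 45, 47, 48, 54, 57, 71]
Step 2: n = 13
Step 3: Q2 is the median. Since n is odd, it is the middle value at position 7: 37
Step 4: Q2 = 37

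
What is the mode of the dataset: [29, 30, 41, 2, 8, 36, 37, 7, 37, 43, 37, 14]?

37

Step 1: Count the frequency of each value:
  2: appears 1 time(s)
  7: appears 1 time(s)
  8: appears 1 time(s)
  14: appears 1 time(s)
  29: appears 1 time(s)
  30: appears 1 time(s)
  36: appears 1 time(s)
  37: appears 3 time(s)
  41: appears 1 time(s)
  43: appears 1 time(s)
Step 2: The value 37 appears most frequently (3 times).
Step 3: Mode = 37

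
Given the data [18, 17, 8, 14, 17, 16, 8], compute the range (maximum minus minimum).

10

Step 1: Identify the maximum value: max = 18
Step 2: Identify the minimum value: min = 8
Step 3: Range = max - min = 18 - 8 = 10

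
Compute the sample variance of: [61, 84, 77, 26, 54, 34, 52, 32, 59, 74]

395.3444

Step 1: Compute the mean: (61 + 84 + 77 + 26 + 54 + 34 + 52 + 32 + 59 + 74) / 10 = 55.3
Step 2: Compute squared deviations from the mean:
  (61 - 55.3)^2 = 32.49
  (84 - 55.3)^2 = 823.69
  (77 - 55.3)^2 = 470.89
  (26 - 55.3)^2 = 858.49
  (54 - 55.3)^2 = 1.69
  (34 - 55.3)^2 = 453.69
  (52 - 55.3)^2 = 10.89
  (32 - 55.3)^2 = 542.89
  (59 - 55.3)^2 = 13.69
  (74 - 55.3)^2 = 349.69
Step 3: Sum of squared deviations = 3558.1
Step 4: Sample variance = 3558.1 / 9 = 395.3444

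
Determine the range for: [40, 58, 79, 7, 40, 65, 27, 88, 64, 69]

81

Step 1: Identify the maximum value: max = 88
Step 2: Identify the minimum value: min = 7
Step 3: Range = max - min = 88 - 7 = 81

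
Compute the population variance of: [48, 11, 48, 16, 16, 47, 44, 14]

267.5

Step 1: Compute the mean: (48 + 11 + 48 + 16 + 16 + 47 + 44 + 14) / 8 = 30.5
Step 2: Compute squared deviations from the mean:
  (48 - 30.5)^2 = 306.25
  (11 - 30.5)^2 = 380.25
  (48 - 30.5)^2 = 306.25
  (16 - 30.5)^2 = 210.25
  (16 - 30.5)^2 = 210.25
  (47 - 30.5)^2 = 272.25
  (44 - 30.5)^2 = 182.25
  (14 - 30.5)^2 = 272.25
Step 3: Sum of squared deviations = 2140
Step 4: Population variance = 2140 / 8 = 267.5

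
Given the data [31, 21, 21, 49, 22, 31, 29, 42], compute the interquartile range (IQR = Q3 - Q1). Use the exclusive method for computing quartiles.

18

Step 1: Sort the data: [21, 21, 22, 29, 31, 31, 42, 49]
Step 2: n = 8
Step 3: Using the exclusive quartile method:
  Q1 = 21.25
  Q2 (median) = 30
  Q3 = 39.25
  IQR = Q3 - Q1 = 39.25 - 21.25 = 18
Step 4: IQR = 18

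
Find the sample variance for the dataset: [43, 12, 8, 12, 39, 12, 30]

214.9048

Step 1: Compute the mean: (43 + 12 + 8 + 12 + 39 + 12 + 30) / 7 = 22.2857
Step 2: Compute squared deviations from the mean:
  (43 - 22.2857)^2 = 429.0816
  (12 - 22.2857)^2 = 105.7959
  (8 - 22.2857)^2 = 204.0816
  (12 - 22.2857)^2 = 105.7959
  (39 - 22.2857)^2 = 279.3673
  (12 - 22.2857)^2 = 105.7959
  (30 - 22.2857)^2 = 59.5102
Step 3: Sum of squared deviations = 1289.4286
Step 4: Sample variance = 1289.4286 / 6 = 214.9048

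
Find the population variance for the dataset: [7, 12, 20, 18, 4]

37.76

Step 1: Compute the mean: (7 + 12 + 20 + 18 + 4) / 5 = 12.2
Step 2: Compute squared deviations from the mean:
  (7 - 12.2)^2 = 27.04
  (12 - 12.2)^2 = 0.04
  (20 - 12.2)^2 = 60.84
  (18 - 12.2)^2 = 33.64
  (4 - 12.2)^2 = 67.24
Step 3: Sum of squared deviations = 188.8
Step 4: Population variance = 188.8 / 5 = 37.76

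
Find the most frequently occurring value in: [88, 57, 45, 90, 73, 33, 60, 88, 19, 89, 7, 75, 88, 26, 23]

88

Step 1: Count the frequency of each value:
  7: appears 1 time(s)
  19: appears 1 time(s)
  23: appears 1 time(s)
  26: appears 1 time(s)
  33: appears 1 time(s)
  45: appears 1 time(s)
  57: appears 1 time(s)
  60: appears 1 time(s)
  73: appears 1 time(s)
  75: appears 1 time(s)
  88: appears 3 time(s)
  89: appears 1 time(s)
  90: appears 1 time(s)
Step 2: The value 88 appears most frequently (3 times).
Step 3: Mode = 88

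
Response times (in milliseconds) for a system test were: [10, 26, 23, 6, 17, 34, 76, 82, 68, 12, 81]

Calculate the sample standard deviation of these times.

30.6802

Step 1: Compute the mean: 39.5455
Step 2: Sum of squared deviations from the mean: 9412.7273
Step 3: Sample variance = 9412.7273 / 10 = 941.2727
Step 4: Standard deviation = sqrt(941.2727) = 30.6802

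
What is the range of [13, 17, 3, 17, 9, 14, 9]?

14

Step 1: Identify the maximum value: max = 17
Step 2: Identify the minimum value: min = 3
Step 3: Range = max - min = 17 - 3 = 14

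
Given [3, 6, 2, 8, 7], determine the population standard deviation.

2.3152

Step 1: Compute the mean: 5.2
Step 2: Sum of squared deviations from the mean: 26.8
Step 3: Population variance = 26.8 / 5 = 5.36
Step 4: Standard deviation = sqrt(5.36) = 2.3152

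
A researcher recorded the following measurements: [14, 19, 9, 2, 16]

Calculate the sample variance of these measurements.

44.5

Step 1: Compute the mean: (14 + 19 + 9 + 2 + 16) / 5 = 12
Step 2: Compute squared deviations from the mean:
  (14 - 12)^2 = 4
  (19 - 12)^2 = 49
  (9 - 12)^2 = 9
  (2 - 12)^2 = 100
  (16 - 12)^2 = 16
Step 3: Sum of squared deviations = 178
Step 4: Sample variance = 178 / 4 = 44.5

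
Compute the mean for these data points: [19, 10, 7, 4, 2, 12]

9

Step 1: Sum all values: 19 + 10 + 7 + 4 + 2 + 12 = 54
Step 2: Count the number of values: n = 6
Step 3: Mean = sum / n = 54 / 6 = 9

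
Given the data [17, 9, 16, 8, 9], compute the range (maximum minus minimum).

9

Step 1: Identify the maximum value: max = 17
Step 2: Identify the minimum value: min = 8
Step 3: Range = max - min = 17 - 8 = 9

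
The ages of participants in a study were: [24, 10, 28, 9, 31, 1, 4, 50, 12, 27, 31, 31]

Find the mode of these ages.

31

Step 1: Count the frequency of each value:
  1: appears 1 time(s)
  4: appears 1 time(s)
  9: appears 1 time(s)
  10: appears 1 time(s)
  12: appears 1 time(s)
  24: appears 1 time(s)
  27: appears 1 time(s)
  28: appears 1 time(s)
  31: appears 3 time(s)
  50: appears 1 time(s)
Step 2: The value 31 appears most frequently (3 times).
Step 3: Mode = 31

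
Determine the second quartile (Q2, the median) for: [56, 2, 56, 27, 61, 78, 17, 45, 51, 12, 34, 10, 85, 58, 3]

45

Step 1: Sort the data: [2, 3, 10, 12, 17, 27, 34, 45, 51, 56, 56, 58, 61, 78, 85]
Step 2: n = 15
Step 3: Q2 is the median. Since n is odd, it is the middle value at position 8: 45
Step 4: Q2 = 45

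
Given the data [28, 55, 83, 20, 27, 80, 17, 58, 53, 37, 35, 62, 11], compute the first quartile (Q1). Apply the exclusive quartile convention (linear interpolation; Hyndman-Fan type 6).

23.5

Step 1: Sort the data: [11, 17, 20, 27, 28, 35, 37, 53, 55, 58, 62, 80, 83]
Step 2: n = 13
Step 3: Using the exclusive quartile method:
  Q1 = 23.5
  Q2 (median) = 37
  Q3 = 60
  IQR = Q3 - Q1 = 60 - 23.5 = 36.5
Step 4: Q1 = 23.5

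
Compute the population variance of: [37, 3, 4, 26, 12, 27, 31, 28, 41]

168.3951

Step 1: Compute the mean: (37 + 3 + 4 + 26 + 12 + 27 + 31 + 28 + 41) / 9 = 23.2222
Step 2: Compute squared deviations from the mean:
  (37 - 23.2222)^2 = 189.8272
  (3 - 23.2222)^2 = 408.9383
  (4 - 23.2222)^2 = 369.4938
  (26 - 23.2222)^2 = 7.716
  (12 - 23.2222)^2 = 125.9383
  (27 - 23.2222)^2 = 14.2716
  (31 - 23.2222)^2 = 60.4938
  (28 - 23.2222)^2 = 22.8272
  (41 - 23.2222)^2 = 316.0494
Step 3: Sum of squared deviations = 1515.5556
Step 4: Population variance = 1515.5556 / 9 = 168.3951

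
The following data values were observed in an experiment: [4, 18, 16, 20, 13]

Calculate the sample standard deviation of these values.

6.261

Step 1: Compute the mean: 14.2
Step 2: Sum of squared deviations from the mean: 156.8
Step 3: Sample variance = 156.8 / 4 = 39.2
Step 4: Standard deviation = sqrt(39.2) = 6.261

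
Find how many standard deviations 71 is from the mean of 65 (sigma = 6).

1

Step 1: Recall the z-score formula: z = (x - mu) / sigma
Step 2: Substitute values: z = (71 - 65) / 6
Step 3: z = 6 / 6 = 1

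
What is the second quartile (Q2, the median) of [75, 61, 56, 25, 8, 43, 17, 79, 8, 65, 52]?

52

Step 1: Sort the data: [8, 8, 17, 25, 43, 52, 56, 61, 65, 75, 79]
Step 2: n = 11
Step 3: Q2 is the median. Since n is odd, it is the middle value at position 6: 52
Step 4: Q2 = 52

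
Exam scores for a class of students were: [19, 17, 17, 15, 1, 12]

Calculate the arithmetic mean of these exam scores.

13.5

Step 1: Sum all values: 19 + 17 + 17 + 15 + 1 + 12 = 81
Step 2: Count the number of values: n = 6
Step 3: Mean = sum / n = 81 / 6 = 13.5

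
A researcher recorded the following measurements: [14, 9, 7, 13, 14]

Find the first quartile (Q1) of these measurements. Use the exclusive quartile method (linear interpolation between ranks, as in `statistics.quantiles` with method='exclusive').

8

Step 1: Sort the data: [7, 9, 13, 14, 14]
Step 2: n = 5
Step 3: Using the exclusive quartile method:
  Q1 = 8
  Q2 (median) = 13
  Q3 = 14
  IQR = Q3 - Q1 = 14 - 8 = 6
Step 4: Q1 = 8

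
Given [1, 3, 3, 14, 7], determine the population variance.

21.44

Step 1: Compute the mean: (1 + 3 + 3 + 14 + 7) / 5 = 5.6
Step 2: Compute squared deviations from the mean:
  (1 - 5.6)^2 = 21.16
  (3 - 5.6)^2 = 6.76
  (3 - 5.6)^2 = 6.76
  (14 - 5.6)^2 = 70.56
  (7 - 5.6)^2 = 1.96
Step 3: Sum of squared deviations = 107.2
Step 4: Population variance = 107.2 / 5 = 21.44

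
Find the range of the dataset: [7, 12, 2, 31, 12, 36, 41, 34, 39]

39

Step 1: Identify the maximum value: max = 41
Step 2: Identify the minimum value: min = 2
Step 3: Range = max - min = 41 - 2 = 39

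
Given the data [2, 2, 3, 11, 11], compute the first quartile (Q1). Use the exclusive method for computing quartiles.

2

Step 1: Sort the data: [2, 2, 3, 11, 11]
Step 2: n = 5
Step 3: Using the exclusive quartile method:
  Q1 = 2
  Q2 (median) = 3
  Q3 = 11
  IQR = Q3 - Q1 = 11 - 2 = 9
Step 4: Q1 = 2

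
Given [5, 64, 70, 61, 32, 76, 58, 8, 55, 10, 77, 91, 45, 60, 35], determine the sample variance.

711.0286

Step 1: Compute the mean: (5 + 64 + 70 + 61 + 32 + 76 + 58 + 8 + 55 + 10 + 77 + 91 + 45 + 60 + 35) / 15 = 49.8
Step 2: Compute squared deviations from the mean:
  (5 - 49.8)^2 = 2007.04
  (64 - 49.8)^2 = 201.64
  (70 - 49.8)^2 = 408.04
  (61 - 49.8)^2 = 125.44
  (32 - 49.8)^2 = 316.84
  (76 - 49.8)^2 = 686.44
  (58 - 49.8)^2 = 67.24
  (8 - 49.8)^2 = 1747.24
  (55 - 49.8)^2 = 27.04
  (10 - 49.8)^2 = 1584.04
  (77 - 49.8)^2 = 739.84
  (91 - 49.8)^2 = 1697.44
  (45 - 49.8)^2 = 23.04
  (60 - 49.8)^2 = 104.04
  (35 - 49.8)^2 = 219.04
Step 3: Sum of squared deviations = 9954.4
Step 4: Sample variance = 9954.4 / 14 = 711.0286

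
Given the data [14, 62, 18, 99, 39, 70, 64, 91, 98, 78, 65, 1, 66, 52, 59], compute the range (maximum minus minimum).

98

Step 1: Identify the maximum value: max = 99
Step 2: Identify the minimum value: min = 1
Step 3: Range = max - min = 99 - 1 = 98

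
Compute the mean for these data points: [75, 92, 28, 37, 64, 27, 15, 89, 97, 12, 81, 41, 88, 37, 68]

56.7333

Step 1: Sum all values: 75 + 92 + 28 + 37 + 64 + 27 + 15 + 89 + 97 + 12 + 81 + 41 + 88 + 37 + 68 = 851
Step 2: Count the number of values: n = 15
Step 3: Mean = sum / n = 851 / 15 = 56.7333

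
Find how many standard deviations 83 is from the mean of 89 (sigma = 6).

-1

Step 1: Recall the z-score formula: z = (x - mu) / sigma
Step 2: Substitute values: z = (83 - 89) / 6
Step 3: z = -6 / 6 = -1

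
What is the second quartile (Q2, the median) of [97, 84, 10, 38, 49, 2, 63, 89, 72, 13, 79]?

63

Step 1: Sort the data: [2, 10, 13, 38, 49, 63, 72, 79, 84, 89, 97]
Step 2: n = 11
Step 3: Q2 is the median. Since n is odd, it is the middle value at position 6: 63
Step 4: Q2 = 63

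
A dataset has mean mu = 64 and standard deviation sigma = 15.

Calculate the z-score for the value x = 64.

0

Step 1: Recall the z-score formula: z = (x - mu) / sigma
Step 2: Substitute values: z = (64 - 64) / 15
Step 3: z = 0 / 15 = 0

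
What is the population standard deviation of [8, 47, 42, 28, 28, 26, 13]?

13.0039

Step 1: Compute the mean: 27.4286
Step 2: Sum of squared deviations from the mean: 1183.7143
Step 3: Population variance = 1183.7143 / 7 = 169.102
Step 4: Standard deviation = sqrt(169.102) = 13.0039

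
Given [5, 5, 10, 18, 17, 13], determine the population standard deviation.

5.1854

Step 1: Compute the mean: 11.3333
Step 2: Sum of squared deviations from the mean: 161.3333
Step 3: Population variance = 161.3333 / 6 = 26.8889
Step 4: Standard deviation = sqrt(26.8889) = 5.1854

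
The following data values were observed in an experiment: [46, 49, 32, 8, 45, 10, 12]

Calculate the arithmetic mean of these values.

28.8571

Step 1: Sum all values: 46 + 49 + 32 + 8 + 45 + 10 + 12 = 202
Step 2: Count the number of values: n = 7
Step 3: Mean = sum / n = 202 / 7 = 28.8571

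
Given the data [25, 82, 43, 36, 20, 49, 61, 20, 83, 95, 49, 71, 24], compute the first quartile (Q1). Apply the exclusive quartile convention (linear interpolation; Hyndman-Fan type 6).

24.5

Step 1: Sort the data: [20, 20, 24, 25, 36, 43, 49, 49, 61, 71, 82, 83, 95]
Step 2: n = 13
Step 3: Using the exclusive quartile method:
  Q1 = 24.5
  Q2 (median) = 49
  Q3 = 76.5
  IQR = Q3 - Q1 = 76.5 - 24.5 = 52
Step 4: Q1 = 24.5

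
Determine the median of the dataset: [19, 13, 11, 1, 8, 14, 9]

11

Step 1: Sort the data in ascending order: [1, 8, 9, 11, 13, 14, 19]
Step 2: The number of values is n = 7.
Step 3: Since n is odd, the median is the middle value at position 4: 11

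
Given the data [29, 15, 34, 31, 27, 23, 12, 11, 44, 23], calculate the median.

25

Step 1: Sort the data in ascending order: [11, 12, 15, 23, 23, 27, 29, 31, 34, 44]
Step 2: The number of values is n = 10.
Step 3: Since n is even, the median is the average of positions 5 and 6:
  Median = (23 + 27) / 2 = 25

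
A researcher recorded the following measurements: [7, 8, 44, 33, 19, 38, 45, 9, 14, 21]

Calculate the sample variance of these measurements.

224.6222

Step 1: Compute the mean: (7 + 8 + 44 + 33 + 19 + 38 + 45 + 9 + 14 + 21) / 10 = 23.8
Step 2: Compute squared deviations from the mean:
  (7 - 23.8)^2 = 282.24
  (8 - 23.8)^2 = 249.64
  (44 - 23.8)^2 = 408.04
  (33 - 23.8)^2 = 84.64
  (19 - 23.8)^2 = 23.04
  (38 - 23.8)^2 = 201.64
  (45 - 23.8)^2 = 449.44
  (9 - 23.8)^2 = 219.04
  (14 - 23.8)^2 = 96.04
  (21 - 23.8)^2 = 7.84
Step 3: Sum of squared deviations = 2021.6
Step 4: Sample variance = 2021.6 / 9 = 224.6222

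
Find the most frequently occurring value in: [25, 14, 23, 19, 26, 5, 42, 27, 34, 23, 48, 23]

23

Step 1: Count the frequency of each value:
  5: appears 1 time(s)
  14: appears 1 time(s)
  19: appears 1 time(s)
  23: appears 3 time(s)
  25: appears 1 time(s)
  26: appears 1 time(s)
  27: appears 1 time(s)
  34: appears 1 time(s)
  42: appears 1 time(s)
  48: appears 1 time(s)
Step 2: The value 23 appears most frequently (3 times).
Step 3: Mode = 23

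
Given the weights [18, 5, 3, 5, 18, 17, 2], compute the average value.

9.7143

Step 1: Sum all values: 18 + 5 + 3 + 5 + 18 + 17 + 2 = 68
Step 2: Count the number of values: n = 7
Step 3: Mean = sum / n = 68 / 7 = 9.7143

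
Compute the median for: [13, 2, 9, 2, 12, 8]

8.5

Step 1: Sort the data in ascending order: [2, 2, 8, 9, 12, 13]
Step 2: The number of values is n = 6.
Step 3: Since n is even, the median is the average of positions 3 and 4:
  Median = (8 + 9) / 2 = 8.5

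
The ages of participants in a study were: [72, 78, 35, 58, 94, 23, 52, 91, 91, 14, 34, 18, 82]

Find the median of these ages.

58

Step 1: Sort the data in ascending order: [14, 18, 23, 34, 35, 52, 58, 72, 78, 82, 91, 91, 94]
Step 2: The number of values is n = 13.
Step 3: Since n is odd, the median is the middle value at position 7: 58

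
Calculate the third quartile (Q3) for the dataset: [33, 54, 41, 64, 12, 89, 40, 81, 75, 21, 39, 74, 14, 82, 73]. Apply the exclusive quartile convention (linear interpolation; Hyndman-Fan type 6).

75

Step 1: Sort the data: [12, 14, 21, 33, 39, 40, 41, 54, 64, 73, 74, 75, 81, 82, 89]
Step 2: n = 15
Step 3: Using the exclusive quartile method:
  Q1 = 33
  Q2 (median) = 54
  Q3 = 75
  IQR = Q3 - Q1 = 75 - 33 = 42
Step 4: Q3 = 75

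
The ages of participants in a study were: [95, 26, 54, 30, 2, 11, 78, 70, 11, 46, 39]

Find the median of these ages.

39

Step 1: Sort the data in ascending order: [2, 11, 11, 26, 30, 39, 46, 54, 70, 78, 95]
Step 2: The number of values is n = 11.
Step 3: Since n is odd, the median is the middle value at position 6: 39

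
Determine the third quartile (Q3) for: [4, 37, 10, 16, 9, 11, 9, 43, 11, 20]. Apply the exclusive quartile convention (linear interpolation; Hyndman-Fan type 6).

24.25

Step 1: Sort the data: [4, 9, 9, 10, 11, 11, 16, 20, 37, 43]
Step 2: n = 10
Step 3: Using the exclusive quartile method:
  Q1 = 9
  Q2 (median) = 11
  Q3 = 24.25
  IQR = Q3 - Q1 = 24.25 - 9 = 15.25
Step 4: Q3 = 24.25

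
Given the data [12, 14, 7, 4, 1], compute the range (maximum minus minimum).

13

Step 1: Identify the maximum value: max = 14
Step 2: Identify the minimum value: min = 1
Step 3: Range = max - min = 14 - 1 = 13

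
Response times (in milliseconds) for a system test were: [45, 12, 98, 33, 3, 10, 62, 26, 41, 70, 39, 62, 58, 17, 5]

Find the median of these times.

39

Step 1: Sort the data in ascending order: [3, 5, 10, 12, 17, 26, 33, 39, 41, 45, 58, 62, 62, 70, 98]
Step 2: The number of values is n = 15.
Step 3: Since n is odd, the median is the middle value at position 8: 39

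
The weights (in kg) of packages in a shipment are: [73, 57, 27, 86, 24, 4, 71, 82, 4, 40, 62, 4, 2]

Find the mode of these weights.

4

Step 1: Count the frequency of each value:
  2: appears 1 time(s)
  4: appears 3 time(s)
  24: appears 1 time(s)
  27: appears 1 time(s)
  40: appears 1 time(s)
  57: appears 1 time(s)
  62: appears 1 time(s)
  71: appears 1 time(s)
  73: appears 1 time(s)
  82: appears 1 time(s)
  86: appears 1 time(s)
Step 2: The value 4 appears most frequently (3 times).
Step 3: Mode = 4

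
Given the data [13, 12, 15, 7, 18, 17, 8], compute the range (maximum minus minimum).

11

Step 1: Identify the maximum value: max = 18
Step 2: Identify the minimum value: min = 7
Step 3: Range = max - min = 18 - 7 = 11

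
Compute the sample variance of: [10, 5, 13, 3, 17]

32.8

Step 1: Compute the mean: (10 + 5 + 13 + 3 + 17) / 5 = 9.6
Step 2: Compute squared deviations from the mean:
  (10 - 9.6)^2 = 0.16
  (5 - 9.6)^2 = 21.16
  (13 - 9.6)^2 = 11.56
  (3 - 9.6)^2 = 43.56
  (17 - 9.6)^2 = 54.76
Step 3: Sum of squared deviations = 131.2
Step 4: Sample variance = 131.2 / 4 = 32.8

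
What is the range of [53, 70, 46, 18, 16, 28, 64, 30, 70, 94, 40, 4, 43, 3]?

91

Step 1: Identify the maximum value: max = 94
Step 2: Identify the minimum value: min = 3
Step 3: Range = max - min = 94 - 3 = 91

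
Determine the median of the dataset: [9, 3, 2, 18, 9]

9

Step 1: Sort the data in ascending order: [2, 3, 9, 9, 18]
Step 2: The number of values is n = 5.
Step 3: Since n is odd, the median is the middle value at position 3: 9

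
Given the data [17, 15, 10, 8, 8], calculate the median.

10

Step 1: Sort the data in ascending order: [8, 8, 10, 15, 17]
Step 2: The number of values is n = 5.
Step 3: Since n is odd, the median is the middle value at position 3: 10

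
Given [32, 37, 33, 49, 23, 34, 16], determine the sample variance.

109.3333

Step 1: Compute the mean: (32 + 37 + 33 + 49 + 23 + 34 + 16) / 7 = 32
Step 2: Compute squared deviations from the mean:
  (32 - 32)^2 = 0
  (37 - 32)^2 = 25
  (33 - 32)^2 = 1
  (49 - 32)^2 = 289
  (23 - 32)^2 = 81
  (34 - 32)^2 = 4
  (16 - 32)^2 = 256
Step 3: Sum of squared deviations = 656
Step 4: Sample variance = 656 / 6 = 109.3333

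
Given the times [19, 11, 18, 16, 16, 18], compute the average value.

16.3333

Step 1: Sum all values: 19 + 11 + 18 + 16 + 16 + 18 = 98
Step 2: Count the number of values: n = 6
Step 3: Mean = sum / n = 98 / 6 = 16.3333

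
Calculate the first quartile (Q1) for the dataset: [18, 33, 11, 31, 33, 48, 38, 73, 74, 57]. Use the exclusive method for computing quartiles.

27.75

Step 1: Sort the data: [11, 18, 31, 33, 33, 38, 48, 57, 73, 74]
Step 2: n = 10
Step 3: Using the exclusive quartile method:
  Q1 = 27.75
  Q2 (median) = 35.5
  Q3 = 61
  IQR = Q3 - Q1 = 61 - 27.75 = 33.25
Step 4: Q1 = 27.75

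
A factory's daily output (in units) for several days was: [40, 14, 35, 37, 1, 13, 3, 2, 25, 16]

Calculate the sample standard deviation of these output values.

14.8862

Step 1: Compute the mean: 18.6
Step 2: Sum of squared deviations from the mean: 1994.4
Step 3: Sample variance = 1994.4 / 9 = 221.6
Step 4: Standard deviation = sqrt(221.6) = 14.8862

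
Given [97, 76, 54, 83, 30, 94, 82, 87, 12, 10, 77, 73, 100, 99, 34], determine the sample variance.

981.4571

Step 1: Compute the mean: (97 + 76 + 54 + 83 + 30 + 94 + 82 + 87 + 12 + 10 + 77 + 73 + 100 + 99 + 34) / 15 = 67.2
Step 2: Compute squared deviations from the mean:
  (97 - 67.2)^2 = 888.04
  (76 - 67.2)^2 = 77.44
  (54 - 67.2)^2 = 174.24
  (83 - 67.2)^2 = 249.64
  (30 - 67.2)^2 = 1383.84
  (94 - 67.2)^2 = 718.24
  (82 - 67.2)^2 = 219.04
  (87 - 67.2)^2 = 392.04
  (12 - 67.2)^2 = 3047.04
  (10 - 67.2)^2 = 3271.84
  (77 - 67.2)^2 = 96.04
  (73 - 67.2)^2 = 33.64
  (100 - 67.2)^2 = 1075.84
  (99 - 67.2)^2 = 1011.24
  (34 - 67.2)^2 = 1102.24
Step 3: Sum of squared deviations = 13740.4
Step 4: Sample variance = 13740.4 / 14 = 981.4571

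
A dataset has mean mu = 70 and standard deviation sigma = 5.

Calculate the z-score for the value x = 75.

1

Step 1: Recall the z-score formula: z = (x - mu) / sigma
Step 2: Substitute values: z = (75 - 70) / 5
Step 3: z = 5 / 5 = 1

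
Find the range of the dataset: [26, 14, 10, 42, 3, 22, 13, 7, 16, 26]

39

Step 1: Identify the maximum value: max = 42
Step 2: Identify the minimum value: min = 3
Step 3: Range = max - min = 42 - 3 = 39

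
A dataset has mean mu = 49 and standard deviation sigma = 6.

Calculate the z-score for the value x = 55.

1

Step 1: Recall the z-score formula: z = (x - mu) / sigma
Step 2: Substitute values: z = (55 - 49) / 6
Step 3: z = 6 / 6 = 1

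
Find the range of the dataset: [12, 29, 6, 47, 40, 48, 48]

42

Step 1: Identify the maximum value: max = 48
Step 2: Identify the minimum value: min = 6
Step 3: Range = max - min = 48 - 6 = 42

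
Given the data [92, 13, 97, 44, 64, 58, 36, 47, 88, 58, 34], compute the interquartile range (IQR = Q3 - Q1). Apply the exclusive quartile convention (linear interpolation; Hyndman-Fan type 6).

52

Step 1: Sort the data: [13, 34, 36, 44, 47, 58, 58, 64, 88, 92, 97]
Step 2: n = 11
Step 3: Using the exclusive quartile method:
  Q1 = 36
  Q2 (median) = 58
  Q3 = 88
  IQR = Q3 - Q1 = 88 - 36 = 52
Step 4: IQR = 52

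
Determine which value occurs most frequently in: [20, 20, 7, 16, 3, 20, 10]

20

Step 1: Count the frequency of each value:
  3: appears 1 time(s)
  7: appears 1 time(s)
  10: appears 1 time(s)
  16: appears 1 time(s)
  20: appears 3 time(s)
Step 2: The value 20 appears most frequently (3 times).
Step 3: Mode = 20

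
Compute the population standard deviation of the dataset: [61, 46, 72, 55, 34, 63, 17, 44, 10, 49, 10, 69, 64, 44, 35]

19.6973

Step 1: Compute the mean: 44.8667
Step 2: Sum of squared deviations from the mean: 5819.7333
Step 3: Population variance = 5819.7333 / 15 = 387.9822
Step 4: Standard deviation = sqrt(387.9822) = 19.6973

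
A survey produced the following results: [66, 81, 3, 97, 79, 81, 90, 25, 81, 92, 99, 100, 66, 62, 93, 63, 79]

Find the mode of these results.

81

Step 1: Count the frequency of each value:
  3: appears 1 time(s)
  25: appears 1 time(s)
  62: appears 1 time(s)
  63: appears 1 time(s)
  66: appears 2 time(s)
  79: appears 2 time(s)
  81: appears 3 time(s)
  90: appears 1 time(s)
  92: appears 1 time(s)
  93: appears 1 time(s)
  97: appears 1 time(s)
  99: appears 1 time(s)
  100: appears 1 time(s)
Step 2: The value 81 appears most frequently (3 times).
Step 3: Mode = 81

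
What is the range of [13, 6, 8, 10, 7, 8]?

7

Step 1: Identify the maximum value: max = 13
Step 2: Identify the minimum value: min = 6
Step 3: Range = max - min = 13 - 6 = 7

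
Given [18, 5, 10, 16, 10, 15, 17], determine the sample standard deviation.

4.761

Step 1: Compute the mean: 13
Step 2: Sum of squared deviations from the mean: 136
Step 3: Sample variance = 136 / 6 = 22.6667
Step 4: Standard deviation = sqrt(22.6667) = 4.761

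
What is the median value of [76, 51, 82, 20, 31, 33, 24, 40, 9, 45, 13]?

33

Step 1: Sort the data in ascending order: [9, 13, 20, 24, 31, 33, 40, 45, 51, 76, 82]
Step 2: The number of values is n = 11.
Step 3: Since n is odd, the median is the middle value at position 6: 33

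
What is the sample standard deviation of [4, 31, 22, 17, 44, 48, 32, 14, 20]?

14.2722

Step 1: Compute the mean: 25.7778
Step 2: Sum of squared deviations from the mean: 1629.5556
Step 3: Sample variance = 1629.5556 / 8 = 203.6944
Step 4: Standard deviation = sqrt(203.6944) = 14.2722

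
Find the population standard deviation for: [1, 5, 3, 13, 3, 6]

3.8478

Step 1: Compute the mean: 5.1667
Step 2: Sum of squared deviations from the mean: 88.8333
Step 3: Population variance = 88.8333 / 6 = 14.8056
Step 4: Standard deviation = sqrt(14.8056) = 3.8478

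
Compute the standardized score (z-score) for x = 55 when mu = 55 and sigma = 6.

0

Step 1: Recall the z-score formula: z = (x - mu) / sigma
Step 2: Substitute values: z = (55 - 55) / 6
Step 3: z = 0 / 6 = 0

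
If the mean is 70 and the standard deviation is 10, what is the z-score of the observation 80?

1

Step 1: Recall the z-score formula: z = (x - mu) / sigma
Step 2: Substitute values: z = (80 - 70) / 10
Step 3: z = 10 / 10 = 1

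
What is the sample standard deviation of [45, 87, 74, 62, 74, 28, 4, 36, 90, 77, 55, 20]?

27.8219

Step 1: Compute the mean: 54.3333
Step 2: Sum of squared deviations from the mean: 8514.6667
Step 3: Sample variance = 8514.6667 / 11 = 774.0606
Step 4: Standard deviation = sqrt(774.0606) = 27.8219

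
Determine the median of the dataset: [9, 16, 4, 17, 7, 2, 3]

7

Step 1: Sort the data in ascending order: [2, 3, 4, 7, 9, 16, 17]
Step 2: The number of values is n = 7.
Step 3: Since n is odd, the median is the middle value at position 4: 7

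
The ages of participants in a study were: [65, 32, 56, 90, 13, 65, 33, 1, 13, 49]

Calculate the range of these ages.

89

Step 1: Identify the maximum value: max = 90
Step 2: Identify the minimum value: min = 1
Step 3: Range = max - min = 90 - 1 = 89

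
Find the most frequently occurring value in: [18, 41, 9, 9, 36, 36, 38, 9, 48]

9

Step 1: Count the frequency of each value:
  9: appears 3 time(s)
  18: appears 1 time(s)
  36: appears 2 time(s)
  38: appears 1 time(s)
  41: appears 1 time(s)
  48: appears 1 time(s)
Step 2: The value 9 appears most frequently (3 times).
Step 3: Mode = 9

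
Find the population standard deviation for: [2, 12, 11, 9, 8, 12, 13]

3.4993

Step 1: Compute the mean: 9.5714
Step 2: Sum of squared deviations from the mean: 85.7143
Step 3: Population variance = 85.7143 / 7 = 12.2449
Step 4: Standard deviation = sqrt(12.2449) = 3.4993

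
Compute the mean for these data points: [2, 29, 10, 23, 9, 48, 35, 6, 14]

19.5556

Step 1: Sum all values: 2 + 29 + 10 + 23 + 9 + 48 + 35 + 6 + 14 = 176
Step 2: Count the number of values: n = 9
Step 3: Mean = sum / n = 176 / 9 = 19.5556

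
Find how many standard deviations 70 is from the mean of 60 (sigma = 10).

1

Step 1: Recall the z-score formula: z = (x - mu) / sigma
Step 2: Substitute values: z = (70 - 60) / 10
Step 3: z = 10 / 10 = 1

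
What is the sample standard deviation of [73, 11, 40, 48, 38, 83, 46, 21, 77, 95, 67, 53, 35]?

24.8591

Step 1: Compute the mean: 52.8462
Step 2: Sum of squared deviations from the mean: 7415.6923
Step 3: Sample variance = 7415.6923 / 12 = 617.9744
Step 4: Standard deviation = sqrt(617.9744) = 24.8591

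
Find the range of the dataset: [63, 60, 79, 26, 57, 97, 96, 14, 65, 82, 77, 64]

83

Step 1: Identify the maximum value: max = 97
Step 2: Identify the minimum value: min = 14
Step 3: Range = max - min = 97 - 14 = 83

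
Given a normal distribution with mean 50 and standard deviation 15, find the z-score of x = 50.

0

Step 1: Recall the z-score formula: z = (x - mu) / sigma
Step 2: Substitute values: z = (50 - 50) / 15
Step 3: z = 0 / 15 = 0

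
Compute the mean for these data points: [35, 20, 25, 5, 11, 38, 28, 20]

22.75

Step 1: Sum all values: 35 + 20 + 25 + 5 + 11 + 38 + 28 + 20 = 182
Step 2: Count the number of values: n = 8
Step 3: Mean = sum / n = 182 / 8 = 22.75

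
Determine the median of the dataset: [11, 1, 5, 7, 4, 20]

6

Step 1: Sort the data in ascending order: [1, 4, 5, 7, 11, 20]
Step 2: The number of values is n = 6.
Step 3: Since n is even, the median is the average of positions 3 and 4:
  Median = (5 + 7) / 2 = 6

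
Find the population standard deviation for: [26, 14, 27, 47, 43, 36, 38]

10.5289

Step 1: Compute the mean: 33
Step 2: Sum of squared deviations from the mean: 776
Step 3: Population variance = 776 / 7 = 110.8571
Step 4: Standard deviation = sqrt(110.8571) = 10.5289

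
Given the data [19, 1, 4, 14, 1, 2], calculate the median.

3

Step 1: Sort the data in ascending order: [1, 1, 2, 4, 14, 19]
Step 2: The number of values is n = 6.
Step 3: Since n is even, the median is the average of positions 3 and 4:
  Median = (2 + 4) / 2 = 3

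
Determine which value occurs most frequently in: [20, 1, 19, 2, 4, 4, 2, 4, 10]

4

Step 1: Count the frequency of each value:
  1: appears 1 time(s)
  2: appears 2 time(s)
  4: appears 3 time(s)
  10: appears 1 time(s)
  19: appears 1 time(s)
  20: appears 1 time(s)
Step 2: The value 4 appears most frequently (3 times).
Step 3: Mode = 4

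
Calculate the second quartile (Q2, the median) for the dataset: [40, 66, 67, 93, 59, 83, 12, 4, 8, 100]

62.5

Step 1: Sort the data: [4, 8, 12, 40, 59, 66, 67, 83, 93, 100]
Step 2: n = 10
Step 3: Q2 is the median. Since n is even, it is the average of the values at positions 5 and 6:
  Q2 = (59 + 66) / 2 = 62.5
Step 4: Q2 = 62.5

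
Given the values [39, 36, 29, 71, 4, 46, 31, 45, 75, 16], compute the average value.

39.2

Step 1: Sum all values: 39 + 36 + 29 + 71 + 4 + 46 + 31 + 45 + 75 + 16 = 392
Step 2: Count the number of values: n = 10
Step 3: Mean = sum / n = 392 / 10 = 39.2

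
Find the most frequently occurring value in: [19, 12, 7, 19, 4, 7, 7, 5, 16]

7

Step 1: Count the frequency of each value:
  4: appears 1 time(s)
  5: appears 1 time(s)
  7: appears 3 time(s)
  12: appears 1 time(s)
  16: appears 1 time(s)
  19: appears 2 time(s)
Step 2: The value 7 appears most frequently (3 times).
Step 3: Mode = 7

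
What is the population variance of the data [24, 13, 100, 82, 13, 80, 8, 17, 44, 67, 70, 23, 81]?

1003.5148

Step 1: Compute the mean: (24 + 13 + 100 + 82 + 13 + 80 + 8 + 17 + 44 + 67 + 70 + 23 + 81) / 13 = 47.8462
Step 2: Compute squared deviations from the mean:
  (24 - 47.8462)^2 = 568.6391
  (13 - 47.8462)^2 = 1214.2544
  (100 - 47.8462)^2 = 2720.0237
  (82 - 47.8462)^2 = 1166.4852
  (13 - 47.8462)^2 = 1214.2544
  (80 - 47.8462)^2 = 1033.8698
  (8 - 47.8462)^2 = 1587.716
  (17 - 47.8462)^2 = 951.4852
  (44 - 47.8462)^2 = 14.7929
  (67 - 47.8462)^2 = 366.8698
  (70 - 47.8462)^2 = 490.7929
  (23 - 47.8462)^2 = 617.3314
  (81 - 47.8462)^2 = 1099.1775
Step 3: Sum of squared deviations = 13045.6923
Step 4: Population variance = 13045.6923 / 13 = 1003.5148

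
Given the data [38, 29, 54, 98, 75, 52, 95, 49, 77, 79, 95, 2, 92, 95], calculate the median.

76

Step 1: Sort the data in ascending order: [2, 29, 38, 49, 52, 54, 75, 77, 79, 92, 95, 95, 95, 98]
Step 2: The number of values is n = 14.
Step 3: Since n is even, the median is the average of positions 7 and 8:
  Median = (75 + 77) / 2 = 76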